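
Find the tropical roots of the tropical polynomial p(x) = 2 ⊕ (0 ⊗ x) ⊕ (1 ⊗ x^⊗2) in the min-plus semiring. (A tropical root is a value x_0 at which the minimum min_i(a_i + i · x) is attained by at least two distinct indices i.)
Roots: {-1, 2}

Each tropical root is a break point of the lower envelope of the lines y = a_i + i · x (there are 3 lines, with slopes 0, 1, ..., 2). Only the lines that attain the minimum somewhere contribute to roots; other lines are dominated. Here the surviving (envelope) indices are i = 2, i = 1, i = 0.
Intersections between consecutive envelope lines give the roots: for adjacent envelope indices i < j the intersection is x = (a_i − a_j) / (j − i). Reading off the sorted break points: {-1, 2}.
Verification: at each break x_0, at least two indices attain the minimum of min_i(a_i + i · x_0).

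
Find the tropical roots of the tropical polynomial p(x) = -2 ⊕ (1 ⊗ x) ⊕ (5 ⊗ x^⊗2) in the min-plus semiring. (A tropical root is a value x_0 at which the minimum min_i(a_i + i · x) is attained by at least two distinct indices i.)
Roots: {-4, -3}

Each tropical root is a break point of the lower envelope of the lines y = a_i + i · x (there are 3 lines, with slopes 0, 1, ..., 2). Only the lines that attain the minimum somewhere contribute to roots; other lines are dominated. Here the surviving (envelope) indices are i = 2, i = 1, i = 0.
Intersections between consecutive envelope lines give the roots: for adjacent envelope indices i < j the intersection is x = (a_i − a_j) / (j − i). Reading off the sorted break points: {-4, -3}.
Verification: at each break x_0, at least two indices attain the minimum of min_i(a_i + i · x_0).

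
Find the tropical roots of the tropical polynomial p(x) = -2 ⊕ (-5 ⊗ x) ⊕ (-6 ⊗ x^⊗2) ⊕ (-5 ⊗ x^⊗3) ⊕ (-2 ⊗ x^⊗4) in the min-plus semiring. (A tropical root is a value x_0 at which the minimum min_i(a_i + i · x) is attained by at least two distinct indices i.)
Roots: {-3, -1, 1, 3}

Each tropical root is a break point of the lower envelope of the lines y = a_i + i · x (there are 5 lines, with slopes 0, 1, ..., 4). Only the lines that attain the minimum somewhere contribute to roots; other lines are dominated. Here the surviving (envelope) indices are i = 4, i = 3, i = 2, i = 1, i = 0.
Intersections between consecutive envelope lines give the roots: for adjacent envelope indices i < j the intersection is x = (a_i − a_j) / (j − i). Reading off the sorted break points: {-3, -1, 1, 3}.
Verification: at each break x_0, at least two indices attain the minimum of min_i(a_i + i · x_0).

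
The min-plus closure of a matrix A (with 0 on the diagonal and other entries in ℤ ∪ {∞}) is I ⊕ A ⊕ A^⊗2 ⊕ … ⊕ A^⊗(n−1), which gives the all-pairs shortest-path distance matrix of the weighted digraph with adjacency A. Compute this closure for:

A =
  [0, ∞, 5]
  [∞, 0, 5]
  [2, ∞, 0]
Closure =
  [0, ∞, 5]
  [7, 0, 5]
  [2, ∞, 0]

This is the Floyd-Warshall all-pairs shortest-path computation. For each intermediate vertex k = 0, 1, …, 2, update dist[i][j] ← min(dist[i][j], dist[i][k] + dist[k][j]). The final matrix gives, for each (i, j), the minimum total weight of any directed path from i to j (possibly empty when i = j).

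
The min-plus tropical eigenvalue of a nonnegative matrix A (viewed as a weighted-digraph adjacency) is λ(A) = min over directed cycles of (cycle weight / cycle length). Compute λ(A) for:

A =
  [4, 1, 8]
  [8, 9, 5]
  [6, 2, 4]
λ(A) = 7/2

Enumerate directed cycles and compute their means (weight / length). Sample:
  cycle 0 → 0: weight = 4, length = 1, mean = 4/1 ≈ 4.000
  cycle 1 → 1: weight = 9, length = 1, mean = 9/1 ≈ 9.000
  cycle 2 → 2: weight = 4, length = 1, mean = 4/1 ≈ 4.000
  cycle 0 → 1 → 0: weight = 9, length = 2, mean = 9/2 ≈ 4.500
  cycle 0 → 2 → 0: weight = 14, length = 2, mean = 14/2 ≈ 7.000
  cycle 1 → 0 → 1: weight = 9, length = 2, mean = 9/2 ≈ 4.500
Minimum mean = 3.500, attained e.g. along the cycle 1 → 2 → 1 with weight 7 and length 2. So λ(A) = 7/2 = 7/2.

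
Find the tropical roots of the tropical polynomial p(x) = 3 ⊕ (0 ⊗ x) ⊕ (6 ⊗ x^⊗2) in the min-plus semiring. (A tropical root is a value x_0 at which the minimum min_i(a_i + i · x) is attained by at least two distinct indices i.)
Roots: {-6, 3}

Each tropical root is a break point of the lower envelope of the lines y = a_i + i · x (there are 3 lines, with slopes 0, 1, ..., 2). Only the lines that attain the minimum somewhere contribute to roots; other lines are dominated. Here the surviving (envelope) indices are i = 2, i = 1, i = 0.
Intersections between consecutive envelope lines give the roots: for adjacent envelope indices i < j the intersection is x = (a_i − a_j) / (j − i). Reading off the sorted break points: {-6, 3}.
Verification: at each break x_0, at least two indices attain the minimum of min_i(a_i + i · x_0).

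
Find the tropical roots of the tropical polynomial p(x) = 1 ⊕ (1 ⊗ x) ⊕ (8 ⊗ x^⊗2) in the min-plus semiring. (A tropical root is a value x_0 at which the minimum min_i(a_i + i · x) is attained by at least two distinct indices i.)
Roots: {-7, 0}

Each tropical root is a break point of the lower envelope of the lines y = a_i + i · x (there are 3 lines, with slopes 0, 1, ..., 2). Only the lines that attain the minimum somewhere contribute to roots; other lines are dominated. Here the surviving (envelope) indices are i = 2, i = 1, i = 0.
Intersections between consecutive envelope lines give the roots: for adjacent envelope indices i < j the intersection is x = (a_i − a_j) / (j − i). Reading off the sorted break points: {-7, 0}.
Verification: at each break x_0, at least two indices attain the minimum of min_i(a_i + i · x_0).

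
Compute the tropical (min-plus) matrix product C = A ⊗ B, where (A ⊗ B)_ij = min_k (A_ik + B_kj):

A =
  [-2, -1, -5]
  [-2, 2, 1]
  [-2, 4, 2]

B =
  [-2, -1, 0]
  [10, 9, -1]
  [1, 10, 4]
A ⊗ B =
  [-4, -3, -2]
  [-4, -3, -2]
  [-4, -3, -2]

Apply the min-plus product entry-by-entry:
  C[0][0] = min over k of (A[0][0] + B[0][0] = -2 + -2 = -4, A[0][1] + B[1][0] = -1 + 10 = 9, A[0][2] + B[2][0] = -5 + 1 = -4) = -4 (attained at k = 0)
  C[0][1] = min over k of (A[0][0] + B[0][1] = -2 + -1 = -3, A[0][1] + B[1][1] = -1 + 9 = 8, A[0][2] + B[2][1] = -5 + 10 = 5) = -3 (attained at k = 0)
  C[0][2] = min over k of (A[0][0] + B[0][2] = -2 + 0 = -2, A[0][1] + B[1][2] = -1 + -1 = -2, A[0][2] + B[2][2] = -5 + 4 = -1) = -2 (attained at k = 0)
  C[1][0] = min over k of (A[1][0] + B[0][0] = -2 + -2 = -4, A[1][1] + B[1][0] = 2 + 10 = 12, A[1][2] + B[2][0] = 1 + 1 = 2) = -4 (attained at k = 0)
  C[1][1] = min over k of (A[1][0] + B[0][1] = -2 + -1 = -3, A[1][1] + B[1][1] = 2 + 9 = 11, A[1][2] + B[2][1] = 1 + 10 = 11) = -3 (attained at k = 0)
  C[1][2] = min over k of (A[1][0] + B[0][2] = -2 + 0 = -2, A[1][1] + B[1][2] = 2 + -1 = 1, A[1][2] + B[2][2] = 1 + 4 = 5) = -2 (attained at k = 0)
  C[2][0] = min over k of (A[2][0] + B[0][0] = -2 + -2 = -4, A[2][1] + B[1][0] = 4 + 10 = 14, A[2][2] + B[2][0] = 2 + 1 = 3) = -4 (attained at k = 0)
  C[2][1] = min over k of (A[2][0] + B[0][1] = -2 + -1 = -3, A[2][1] + B[1][1] = 4 + 9 = 13, A[2][2] + B[2][1] = 2 + 10 = 12) = -3 (attained at k = 0)
  C[2][2] = min over k of (A[2][0] + B[0][2] = -2 + 0 = -2, A[2][1] + B[1][2] = 4 + -1 = 3, A[2][2] + B[2][2] = 2 + 4 = 6) = -2 (attained at k = 0)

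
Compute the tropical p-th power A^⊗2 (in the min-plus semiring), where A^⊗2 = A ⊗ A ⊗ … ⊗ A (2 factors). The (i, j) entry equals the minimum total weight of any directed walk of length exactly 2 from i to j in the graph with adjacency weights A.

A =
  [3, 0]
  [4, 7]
A^⊗2 =
  [4, 3]
  [7, 4]

Each entry (A^⊗2)_ij equals the minimum over all length-2 walks i = v_0 → v_1 → … → v_2 = j of Σ_t A[v_t][v_{t+1}]. For example, for (i, j) = (0, 1) we minimise over 2 possible intermediate vertex sequences; the minimum is 3, attained along the walk 0 → 0 → 1.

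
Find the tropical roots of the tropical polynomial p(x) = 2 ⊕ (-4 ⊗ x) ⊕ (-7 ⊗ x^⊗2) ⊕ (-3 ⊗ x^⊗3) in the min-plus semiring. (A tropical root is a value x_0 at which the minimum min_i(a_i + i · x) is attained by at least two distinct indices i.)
Roots: {-4, 3, 6}

Each tropical root is a break point of the lower envelope of the lines y = a_i + i · x (there are 4 lines, with slopes 0, 1, ..., 3). Only the lines that attain the minimum somewhere contribute to roots; other lines are dominated. Here the surviving (envelope) indices are i = 3, i = 2, i = 1, i = 0.
Intersections between consecutive envelope lines give the roots: for adjacent envelope indices i < j the intersection is x = (a_i − a_j) / (j − i). Reading off the sorted break points: {-4, 3, 6}.
Verification: at each break x_0, at least two indices attain the minimum of min_i(a_i + i · x_0).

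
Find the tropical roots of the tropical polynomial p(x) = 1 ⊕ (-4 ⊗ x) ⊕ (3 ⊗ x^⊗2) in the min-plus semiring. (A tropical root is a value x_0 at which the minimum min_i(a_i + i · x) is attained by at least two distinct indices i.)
Roots: {-7, 5}

Each tropical root is a break point of the lower envelope of the lines y = a_i + i · x (there are 3 lines, with slopes 0, 1, ..., 2). Only the lines that attain the minimum somewhere contribute to roots; other lines are dominated. Here the surviving (envelope) indices are i = 2, i = 1, i = 0.
Intersections between consecutive envelope lines give the roots: for adjacent envelope indices i < j the intersection is x = (a_i − a_j) / (j − i). Reading off the sorted break points: {-7, 5}.
Verification: at each break x_0, at least two indices attain the minimum of min_i(a_i + i · x_0).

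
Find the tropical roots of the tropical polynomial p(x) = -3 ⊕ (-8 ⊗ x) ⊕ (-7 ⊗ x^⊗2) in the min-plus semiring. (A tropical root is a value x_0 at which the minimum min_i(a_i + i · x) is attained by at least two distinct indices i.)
Roots: {-1, 5}

Each tropical root is a break point of the lower envelope of the lines y = a_i + i · x (there are 3 lines, with slopes 0, 1, ..., 2). Only the lines that attain the minimum somewhere contribute to roots; other lines are dominated. Here the surviving (envelope) indices are i = 2, i = 1, i = 0.
Intersections between consecutive envelope lines give the roots: for adjacent envelope indices i < j the intersection is x = (a_i − a_j) / (j − i). Reading off the sorted break points: {-1, 5}.
Verification: at each break x_0, at least two indices attain the minimum of min_i(a_i + i · x_0).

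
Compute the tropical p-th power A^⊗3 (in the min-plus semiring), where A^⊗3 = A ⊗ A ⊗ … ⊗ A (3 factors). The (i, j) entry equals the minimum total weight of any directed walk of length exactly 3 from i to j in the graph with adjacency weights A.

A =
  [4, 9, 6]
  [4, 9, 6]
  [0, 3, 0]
A^⊗3 =
  [6, 9, 6]
  [6, 9, 6]
  [0, 3, 0]

Each entry (A^⊗3)_ij equals the minimum over all length-3 walks i = v_0 → v_1 → … → v_3 = j of Σ_t A[v_t][v_{t+1}]. For example, for (i, j) = (0, 2) we minimise over 9 possible intermediate vertex sequences; the minimum is 6, attained along the walk 0 → 2 → 2 → 2.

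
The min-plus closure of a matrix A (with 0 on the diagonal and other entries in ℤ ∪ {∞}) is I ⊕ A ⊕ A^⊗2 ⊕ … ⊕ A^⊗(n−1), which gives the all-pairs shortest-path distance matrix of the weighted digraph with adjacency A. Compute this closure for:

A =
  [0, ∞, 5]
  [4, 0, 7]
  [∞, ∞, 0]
Closure =
  [0, ∞, 5]
  [4, 0, 7]
  [∞, ∞, 0]

This is the Floyd-Warshall all-pairs shortest-path computation. For each intermediate vertex k = 0, 1, …, 2, update dist[i][j] ← min(dist[i][j], dist[i][k] + dist[k][j]). The final matrix gives, for each (i, j), the minimum total weight of any directed path from i to j (possibly empty when i = j).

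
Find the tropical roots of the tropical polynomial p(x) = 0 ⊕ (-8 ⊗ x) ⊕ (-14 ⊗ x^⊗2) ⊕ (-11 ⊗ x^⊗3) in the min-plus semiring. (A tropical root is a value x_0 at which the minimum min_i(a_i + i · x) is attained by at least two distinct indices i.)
Roots: {-3, 6, 8}

Each tropical root is a break point of the lower envelope of the lines y = a_i + i · x (there are 4 lines, with slopes 0, 1, ..., 3). Only the lines that attain the minimum somewhere contribute to roots; other lines are dominated. Here the surviving (envelope) indices are i = 3, i = 2, i = 1, i = 0.
Intersections between consecutive envelope lines give the roots: for adjacent envelope indices i < j the intersection is x = (a_i − a_j) / (j − i). Reading off the sorted break points: {-3, 6, 8}.
Verification: at each break x_0, at least two indices attain the minimum of min_i(a_i + i · x_0).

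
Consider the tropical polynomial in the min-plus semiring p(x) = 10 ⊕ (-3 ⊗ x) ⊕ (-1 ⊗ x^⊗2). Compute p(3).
p(3) = 0

A tropical monomial a ⊗ x^⊗i evaluates to a + i · x. Evaluating each term at x = 3:
  Term 0 contributes 10 + 0 · 3 = 10
  Term 1 contributes -3 + 1 · 3 = 0
  Term 2 contributes -1 + 2 · 3 = 5
p(3) = ⊕ of these = min[10, 0, 5] = 0.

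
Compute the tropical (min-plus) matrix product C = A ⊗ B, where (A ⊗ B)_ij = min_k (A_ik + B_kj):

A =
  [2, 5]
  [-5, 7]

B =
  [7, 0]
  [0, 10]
A ⊗ B =
  [5, 2]
  [2, -5]

Apply the min-plus product entry-by-entry:
  C[0][0] = min over k of (A[0][0] + B[0][0] = 2 + 7 = 9, A[0][1] + B[1][0] = 5 + 0 = 5) = 5 (attained at k = 1)
  C[0][1] = min over k of (A[0][0] + B[0][1] = 2 + 0 = 2, A[0][1] + B[1][1] = 5 + 10 = 15) = 2 (attained at k = 0)
  C[1][0] = min over k of (A[1][0] + B[0][0] = -5 + 7 = 2, A[1][1] + B[1][0] = 7 + 0 = 7) = 2 (attained at k = 0)
  C[1][1] = min over k of (A[1][0] + B[0][1] = -5 + 0 = -5, A[1][1] + B[1][1] = 7 + 10 = 17) = -5 (attained at k = 0)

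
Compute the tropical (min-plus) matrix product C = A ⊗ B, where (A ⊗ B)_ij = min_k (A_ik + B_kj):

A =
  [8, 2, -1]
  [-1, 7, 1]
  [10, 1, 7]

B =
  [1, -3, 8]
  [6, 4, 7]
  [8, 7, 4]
A ⊗ B =
  [7, 5, 3]
  [0, -4, 5]
  [7, 5, 8]

Apply the min-plus product entry-by-entry:
  C[0][0] = min over k of (A[0][0] + B[0][0] = 8 + 1 = 9, A[0][1] + B[1][0] = 2 + 6 = 8, A[0][2] + B[2][0] = -1 + 8 = 7) = 7 (attained at k = 2)
  C[0][1] = min over k of (A[0][0] + B[0][1] = 8 + -3 = 5, A[0][1] + B[1][1] = 2 + 4 = 6, A[0][2] + B[2][1] = -1 + 7 = 6) = 5 (attained at k = 0)
  C[0][2] = min over k of (A[0][0] + B[0][2] = 8 + 8 = 16, A[0][1] + B[1][2] = 2 + 7 = 9, A[0][2] + B[2][2] = -1 + 4 = 3) = 3 (attained at k = 2)
  C[1][0] = min over k of (A[1][0] + B[0][0] = -1 + 1 = 0, A[1][1] + B[1][0] = 7 + 6 = 13, A[1][2] + B[2][0] = 1 + 8 = 9) = 0 (attained at k = 0)
  C[1][1] = min over k of (A[1][0] + B[0][1] = -1 + -3 = -4, A[1][1] + B[1][1] = 7 + 4 = 11, A[1][2] + B[2][1] = 1 + 7 = 8) = -4 (attained at k = 0)
  C[1][2] = min over k of (A[1][0] + B[0][2] = -1 + 8 = 7, A[1][1] + B[1][2] = 7 + 7 = 14, A[1][2] + B[2][2] = 1 + 4 = 5) = 5 (attained at k = 2)
  C[2][0] = min over k of (A[2][0] + B[0][0] = 10 + 1 = 11, A[2][1] + B[1][0] = 1 + 6 = 7, A[2][2] + B[2][0] = 7 + 8 = 15) = 7 (attained at k = 1)
  C[2][1] = min over k of (A[2][0] + B[0][1] = 10 + -3 = 7, A[2][1] + B[1][1] = 1 + 4 = 5, A[2][2] + B[2][1] = 7 + 7 = 14) = 5 (attained at k = 1)
  C[2][2] = min over k of (A[2][0] + B[0][2] = 10 + 8 = 18, A[2][1] + B[1][2] = 1 + 7 = 8, A[2][2] + B[2][2] = 7 + 4 = 11) = 8 (attained at k = 1)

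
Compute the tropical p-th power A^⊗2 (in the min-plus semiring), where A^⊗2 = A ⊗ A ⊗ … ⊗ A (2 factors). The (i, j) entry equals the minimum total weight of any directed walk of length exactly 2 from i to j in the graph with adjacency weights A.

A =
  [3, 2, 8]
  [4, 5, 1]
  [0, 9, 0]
A^⊗2 =
  [6, 5, 3]
  [1, 6, 1]
  [0, 2, 0]

Each entry (A^⊗2)_ij equals the minimum over all length-2 walks i = v_0 → v_1 → … → v_2 = j of Σ_t A[v_t][v_{t+1}]. For example, for (i, j) = (0, 2) we minimise over 3 possible intermediate vertex sequences; the minimum is 3, attained along the walk 0 → 1 → 2.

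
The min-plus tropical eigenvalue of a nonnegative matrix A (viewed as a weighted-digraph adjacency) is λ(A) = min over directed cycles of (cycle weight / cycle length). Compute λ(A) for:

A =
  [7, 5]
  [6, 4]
λ(A) = 4

Enumerate directed cycles and compute their means (weight / length). Sample:
  cycle 0 → 0: weight = 7, length = 1, mean = 7/1 ≈ 7.000
  cycle 1 → 1: weight = 4, length = 1, mean = 4/1 ≈ 4.000
  cycle 0 → 1 → 0: weight = 11, length = 2, mean = 11/2 ≈ 5.500
  cycle 1 → 0 → 1: weight = 11, length = 2, mean = 11/2 ≈ 5.500
Minimum mean = 4.000, attained e.g. along the cycle 1 → 1 with weight 4 and length 1. So λ(A) = 4/1 = 4.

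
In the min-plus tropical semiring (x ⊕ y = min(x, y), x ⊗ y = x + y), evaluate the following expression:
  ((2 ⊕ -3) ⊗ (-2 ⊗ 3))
((2 ⊕ -3) ⊗ (-2 ⊗ 3)) = -2

Expand innermost to outermost. Recall ⊕ takes the minimum of its arguments and ⊗ takes their sum. Working out the expression ((2 ⊕ -3) ⊗ (-2 ⊗ 3)) gives -2.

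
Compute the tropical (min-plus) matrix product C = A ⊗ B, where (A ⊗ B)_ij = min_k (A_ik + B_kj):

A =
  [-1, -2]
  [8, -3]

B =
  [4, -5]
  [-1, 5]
A ⊗ B =
  [-3, -6]
  [-4, 2]

Apply the min-plus product entry-by-entry:
  C[0][0] = min over k of (A[0][0] + B[0][0] = -1 + 4 = 3, A[0][1] + B[1][0] = -2 + -1 = -3) = -3 (attained at k = 1)
  C[0][1] = min over k of (A[0][0] + B[0][1] = -1 + -5 = -6, A[0][1] + B[1][1] = -2 + 5 = 3) = -6 (attained at k = 0)
  C[1][0] = min over k of (A[1][0] + B[0][0] = 8 + 4 = 12, A[1][1] + B[1][0] = -3 + -1 = -4) = -4 (attained at k = 1)
  C[1][1] = min over k of (A[1][0] + B[0][1] = 8 + -5 = 3, A[1][1] + B[1][1] = -3 + 5 = 2) = 2 (attained at k = 1)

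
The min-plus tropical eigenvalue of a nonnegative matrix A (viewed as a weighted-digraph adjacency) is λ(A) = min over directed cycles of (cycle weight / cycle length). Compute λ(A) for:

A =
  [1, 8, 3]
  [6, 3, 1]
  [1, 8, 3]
λ(A) = 1

Enumerate directed cycles and compute their means (weight / length). Sample:
  cycle 0 → 0: weight = 1, length = 1, mean = 1/1 ≈ 1.000
  cycle 1 → 1: weight = 3, length = 1, mean = 3/1 ≈ 3.000
  cycle 2 → 2: weight = 3, length = 1, mean = 3/1 ≈ 3.000
  cycle 0 → 1 → 0: weight = 14, length = 2, mean = 14/2 ≈ 7.000
  cycle 0 → 2 → 0: weight = 4, length = 2, mean = 4/2 ≈ 2.000
  cycle 1 → 0 → 1: weight = 14, length = 2, mean = 14/2 ≈ 7.000
Minimum mean = 1.000, attained e.g. along the cycle 0 → 0 with weight 1 and length 1. So λ(A) = 1/1 = 1.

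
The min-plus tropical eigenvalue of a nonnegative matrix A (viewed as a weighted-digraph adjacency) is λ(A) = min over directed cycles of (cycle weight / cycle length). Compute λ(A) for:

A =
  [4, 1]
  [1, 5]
λ(A) = 1

Enumerate directed cycles and compute their means (weight / length). Sample:
  cycle 0 → 0: weight = 4, length = 1, mean = 4/1 ≈ 4.000
  cycle 1 → 1: weight = 5, length = 1, mean = 5/1 ≈ 5.000
  cycle 0 → 1 → 0: weight = 2, length = 2, mean = 2/2 ≈ 1.000
  cycle 1 → 0 → 1: weight = 2, length = 2, mean = 2/2 ≈ 1.000
Minimum mean = 1.000, attained e.g. along the cycle 0 → 1 → 0 with weight 2 and length 2. So λ(A) = 2/2 = 1.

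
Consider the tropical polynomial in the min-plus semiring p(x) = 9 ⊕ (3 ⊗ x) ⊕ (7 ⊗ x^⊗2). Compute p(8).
p(8) = 9

A tropical monomial a ⊗ x^⊗i evaluates to a + i · x. Evaluating each term at x = 8:
  Term 0 contributes 9 + 0 · 8 = 9
  Term 1 contributes 3 + 1 · 8 = 11
  Term 2 contributes 7 + 2 · 8 = 23
p(8) = ⊕ of these = min[9, 11, 23] = 9.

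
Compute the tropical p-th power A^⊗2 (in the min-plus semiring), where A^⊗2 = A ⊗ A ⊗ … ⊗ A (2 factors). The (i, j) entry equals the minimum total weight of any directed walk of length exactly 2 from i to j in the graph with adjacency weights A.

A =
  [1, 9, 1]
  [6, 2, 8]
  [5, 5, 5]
A^⊗2 =
  [2, 6, 2]
  [7, 4, 7]
  [6, 7, 6]

Each entry (A^⊗2)_ij equals the minimum over all length-2 walks i = v_0 → v_1 → … → v_2 = j of Σ_t A[v_t][v_{t+1}]. For example, for (i, j) = (0, 2) we minimise over 3 possible intermediate vertex sequences; the minimum is 2, attained along the walk 0 → 0 → 2.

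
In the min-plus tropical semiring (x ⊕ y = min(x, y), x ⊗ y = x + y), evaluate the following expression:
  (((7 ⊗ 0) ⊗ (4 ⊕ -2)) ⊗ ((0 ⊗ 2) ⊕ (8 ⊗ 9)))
(((7 ⊗ 0) ⊗ (4 ⊕ -2)) ⊗ ((0 ⊗ 2) ⊕ (8 ⊗ 9))) = 7

Expand innermost to outermost. Recall ⊕ takes the minimum of its arguments and ⊗ takes their sum. Working out the expression (((7 ⊗ 0) ⊗ (4 ⊕ -2)) ⊗ ((0 ⊗ 2) ⊕ (8 ⊗ 9))) gives 7.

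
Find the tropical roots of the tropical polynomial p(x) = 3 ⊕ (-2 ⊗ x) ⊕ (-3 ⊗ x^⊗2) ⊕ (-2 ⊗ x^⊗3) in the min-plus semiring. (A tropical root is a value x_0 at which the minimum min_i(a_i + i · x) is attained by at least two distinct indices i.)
Roots: {-1, 1, 5}

Each tropical root is a break point of the lower envelope of the lines y = a_i + i · x (there are 4 lines, with slopes 0, 1, ..., 3). Only the lines that attain the minimum somewhere contribute to roots; other lines are dominated. Here the surviving (envelope) indices are i = 3, i = 2, i = 1, i = 0.
Intersections between consecutive envelope lines give the roots: for adjacent envelope indices i < j the intersection is x = (a_i − a_j) / (j − i). Reading off the sorted break points: {-1, 1, 5}.
Verification: at each break x_0, at least two indices attain the minimum of min_i(a_i + i · x_0).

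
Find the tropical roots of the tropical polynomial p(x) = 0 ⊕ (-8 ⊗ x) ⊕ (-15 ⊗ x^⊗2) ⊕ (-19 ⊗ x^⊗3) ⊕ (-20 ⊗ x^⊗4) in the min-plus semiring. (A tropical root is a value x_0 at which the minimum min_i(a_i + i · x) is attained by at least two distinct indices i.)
Roots: {1, 4, 7, 8}

Each tropical root is a break point of the lower envelope of the lines y = a_i + i · x (there are 5 lines, with slopes 0, 1, ..., 4). Only the lines that attain the minimum somewhere contribute to roots; other lines are dominated. Here the surviving (envelope) indices are i = 4, i = 3, i = 2, i = 1, i = 0.
Intersections between consecutive envelope lines give the roots: for adjacent envelope indices i < j the intersection is x = (a_i − a_j) / (j − i). Reading off the sorted break points: {1, 4, 7, 8}.
Verification: at each break x_0, at least two indices attain the minimum of min_i(a_i + i · x_0).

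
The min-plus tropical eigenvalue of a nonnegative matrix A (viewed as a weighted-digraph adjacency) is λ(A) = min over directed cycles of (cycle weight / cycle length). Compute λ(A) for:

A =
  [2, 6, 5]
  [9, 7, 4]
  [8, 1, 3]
λ(A) = 2

Enumerate directed cycles and compute their means (weight / length). Sample:
  cycle 0 → 0: weight = 2, length = 1, mean = 2/1 ≈ 2.000
  cycle 1 → 1: weight = 7, length = 1, mean = 7/1 ≈ 7.000
  cycle 2 → 2: weight = 3, length = 1, mean = 3/1 ≈ 3.000
  cycle 0 → 1 → 0: weight = 15, length = 2, mean = 15/2 ≈ 7.500
  cycle 0 → 2 → 0: weight = 13, length = 2, mean = 13/2 ≈ 6.500
  cycle 1 → 0 → 1: weight = 15, length = 2, mean = 15/2 ≈ 7.500
Minimum mean = 2.000, attained e.g. along the cycle 0 → 0 with weight 2 and length 1. So λ(A) = 2/1 = 2.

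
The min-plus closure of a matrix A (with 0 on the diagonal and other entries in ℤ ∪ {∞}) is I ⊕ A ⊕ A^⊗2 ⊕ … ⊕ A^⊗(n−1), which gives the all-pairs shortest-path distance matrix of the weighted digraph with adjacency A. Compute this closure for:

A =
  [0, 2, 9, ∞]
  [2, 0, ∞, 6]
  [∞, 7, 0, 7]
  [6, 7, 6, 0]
Closure =
  [0, 2, 9, 8]
  [2, 0, 11, 6]
  [9, 7, 0, 7]
  [6, 7, 6, 0]

This is the Floyd-Warshall all-pairs shortest-path computation. For each intermediate vertex k = 0, 1, …, 3, update dist[i][j] ← min(dist[i][j], dist[i][k] + dist[k][j]). The final matrix gives, for each (i, j), the minimum total weight of any directed path from i to j (possibly empty when i = j).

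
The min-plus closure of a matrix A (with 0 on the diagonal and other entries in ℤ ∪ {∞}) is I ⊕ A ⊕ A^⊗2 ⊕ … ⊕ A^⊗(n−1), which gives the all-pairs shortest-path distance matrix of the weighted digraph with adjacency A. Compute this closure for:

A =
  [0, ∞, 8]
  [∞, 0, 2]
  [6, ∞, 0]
Closure =
  [0, ∞, 8]
  [8, 0, 2]
  [6, ∞, 0]

This is the Floyd-Warshall all-pairs shortest-path computation. For each intermediate vertex k = 0, 1, …, 2, update dist[i][j] ← min(dist[i][j], dist[i][k] + dist[k][j]). The final matrix gives, for each (i, j), the minimum total weight of any directed path from i to j (possibly empty when i = j).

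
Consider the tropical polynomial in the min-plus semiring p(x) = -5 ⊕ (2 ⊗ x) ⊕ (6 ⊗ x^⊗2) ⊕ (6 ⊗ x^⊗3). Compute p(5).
p(5) = -5

A tropical monomial a ⊗ x^⊗i evaluates to a + i · x. Evaluating each term at x = 5:
  Term 0 contributes -5 + 0 · 5 = -5
  Term 1 contributes 2 + 1 · 5 = 7
  Term 2 contributes 6 + 2 · 5 = 16
  Term 3 contributes 6 + 3 · 5 = 21
p(5) = ⊕ of these = min[-5, 7, 16, 21] = -5.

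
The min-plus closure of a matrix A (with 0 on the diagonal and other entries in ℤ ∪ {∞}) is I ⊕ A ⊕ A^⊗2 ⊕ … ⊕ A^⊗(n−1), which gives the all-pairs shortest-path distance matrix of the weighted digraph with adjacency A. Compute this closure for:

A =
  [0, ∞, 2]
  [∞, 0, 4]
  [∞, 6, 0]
Closure =
  [0, 8, 2]
  [∞, 0, 4]
  [∞, 6, 0]

This is the Floyd-Warshall all-pairs shortest-path computation. For each intermediate vertex k = 0, 1, …, 2, update dist[i][j] ← min(dist[i][j], dist[i][k] + dist[k][j]). The final matrix gives, for each (i, j), the minimum total weight of any directed path from i to j (possibly empty when i = j).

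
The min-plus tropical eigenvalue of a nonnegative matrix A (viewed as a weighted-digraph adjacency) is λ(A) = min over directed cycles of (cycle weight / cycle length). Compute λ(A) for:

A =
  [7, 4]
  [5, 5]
λ(A) = 9/2

Enumerate directed cycles and compute their means (weight / length). Sample:
  cycle 0 → 0: weight = 7, length = 1, mean = 7/1 ≈ 7.000
  cycle 1 → 1: weight = 5, length = 1, mean = 5/1 ≈ 5.000
  cycle 0 → 1 → 0: weight = 9, length = 2, mean = 9/2 ≈ 4.500
  cycle 1 → 0 → 1: weight = 9, length = 2, mean = 9/2 ≈ 4.500
Minimum mean = 4.500, attained e.g. along the cycle 0 → 1 → 0 with weight 9 and length 2. So λ(A) = 9/2 = 9/2.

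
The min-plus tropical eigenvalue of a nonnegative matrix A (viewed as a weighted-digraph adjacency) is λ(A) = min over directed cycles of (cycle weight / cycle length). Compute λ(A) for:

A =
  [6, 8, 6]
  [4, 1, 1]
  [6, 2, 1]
λ(A) = 1

Enumerate directed cycles and compute their means (weight / length). Sample:
  cycle 0 → 0: weight = 6, length = 1, mean = 6/1 ≈ 6.000
  cycle 1 → 1: weight = 1, length = 1, mean = 1/1 ≈ 1.000
  cycle 2 → 2: weight = 1, length = 1, mean = 1/1 ≈ 1.000
  cycle 0 → 1 → 0: weight = 12, length = 2, mean = 12/2 ≈ 6.000
  cycle 0 → 2 → 0: weight = 12, length = 2, mean = 12/2 ≈ 6.000
  cycle 1 → 0 → 1: weight = 12, length = 2, mean = 12/2 ≈ 6.000
Minimum mean = 1.000, attained e.g. along the cycle 1 → 1 with weight 1 and length 1. So λ(A) = 1/1 = 1.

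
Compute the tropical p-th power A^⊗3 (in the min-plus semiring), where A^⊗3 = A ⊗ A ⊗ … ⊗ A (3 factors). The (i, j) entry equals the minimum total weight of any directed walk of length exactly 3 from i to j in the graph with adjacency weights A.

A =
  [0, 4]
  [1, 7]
A^⊗3 =
  [0, 4]
  [1, 5]

Each entry (A^⊗3)_ij equals the minimum over all length-3 walks i = v_0 → v_1 → … → v_3 = j of Σ_t A[v_t][v_{t+1}]. For example, for (i, j) = (0, 1) we minimise over 4 possible intermediate vertex sequences; the minimum is 4, attained along the walk 0 → 0 → 0 → 1.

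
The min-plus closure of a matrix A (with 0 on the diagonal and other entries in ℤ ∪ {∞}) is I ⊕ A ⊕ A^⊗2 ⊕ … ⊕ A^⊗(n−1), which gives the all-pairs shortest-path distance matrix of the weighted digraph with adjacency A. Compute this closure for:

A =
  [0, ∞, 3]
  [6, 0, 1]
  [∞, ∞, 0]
Closure =
  [0, ∞, 3]
  [6, 0, 1]
  [∞, ∞, 0]

This is the Floyd-Warshall all-pairs shortest-path computation. For each intermediate vertex k = 0, 1, …, 2, update dist[i][j] ← min(dist[i][j], dist[i][k] + dist[k][j]). The final matrix gives, for each (i, j), the minimum total weight of any directed path from i to j (possibly empty when i = j).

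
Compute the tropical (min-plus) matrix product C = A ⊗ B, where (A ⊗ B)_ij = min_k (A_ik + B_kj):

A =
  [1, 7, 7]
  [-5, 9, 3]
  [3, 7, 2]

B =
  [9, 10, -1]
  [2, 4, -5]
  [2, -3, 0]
A ⊗ B =
  [9, 4, 0]
  [4, 0, -6]
  [4, -1, 2]

Apply the min-plus product entry-by-entry:
  C[0][0] = min over k of (A[0][0] + B[0][0] = 1 + 9 = 10, A[0][1] + B[1][0] = 7 + 2 = 9, A[0][2] + B[2][0] = 7 + 2 = 9) = 9 (attained at k = 1)
  C[0][1] = min over k of (A[0][0] + B[0][1] = 1 + 10 = 11, A[0][1] + B[1][1] = 7 + 4 = 11, A[0][2] + B[2][1] = 7 + -3 = 4) = 4 (attained at k = 2)
  C[0][2] = min over k of (A[0][0] + B[0][2] = 1 + -1 = 0, A[0][1] + B[1][2] = 7 + -5 = 2, A[0][2] + B[2][2] = 7 + 0 = 7) = 0 (attained at k = 0)
  C[1][0] = min over k of (A[1][0] + B[0][0] = -5 + 9 = 4, A[1][1] + B[1][0] = 9 + 2 = 11, A[1][2] + B[2][0] = 3 + 2 = 5) = 4 (attained at k = 0)
  C[1][1] = min over k of (A[1][0] + B[0][1] = -5 + 10 = 5, A[1][1] + B[1][1] = 9 + 4 = 13, A[1][2] + B[2][1] = 3 + -3 = 0) = 0 (attained at k = 2)
  C[1][2] = min over k of (A[1][0] + B[0][2] = -5 + -1 = -6, A[1][1] + B[1][2] = 9 + -5 = 4, A[1][2] + B[2][2] = 3 + 0 = 3) = -6 (attained at k = 0)
  C[2][0] = min over k of (A[2][0] + B[0][0] = 3 + 9 = 12, A[2][1] + B[1][0] = 7 + 2 = 9, A[2][2] + B[2][0] = 2 + 2 = 4) = 4 (attained at k = 2)
  C[2][1] = min over k of (A[2][0] + B[0][1] = 3 + 10 = 13, A[2][1] + B[1][1] = 7 + 4 = 11, A[2][2] + B[2][1] = 2 + -3 = -1) = -1 (attained at k = 2)
  C[2][2] = min over k of (A[2][0] + B[0][2] = 3 + -1 = 2, A[2][1] + B[1][2] = 7 + -5 = 2, A[2][2] + B[2][2] = 2 + 0 = 2) = 2 (attained at k = 0)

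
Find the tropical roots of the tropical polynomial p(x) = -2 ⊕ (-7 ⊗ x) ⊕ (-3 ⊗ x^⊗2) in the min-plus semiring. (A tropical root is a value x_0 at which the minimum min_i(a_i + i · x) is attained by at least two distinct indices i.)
Roots: {-4, 5}

Each tropical root is a break point of the lower envelope of the lines y = a_i + i · x (there are 3 lines, with slopes 0, 1, ..., 2). Only the lines that attain the minimum somewhere contribute to roots; other lines are dominated. Here the surviving (envelope) indices are i = 2, i = 1, i = 0.
Intersections between consecutive envelope lines give the roots: for adjacent envelope indices i < j the intersection is x = (a_i − a_j) / (j − i). Reading off the sorted break points: {-4, 5}.
Verification: at each break x_0, at least two indices attain the minimum of min_i(a_i + i · x_0).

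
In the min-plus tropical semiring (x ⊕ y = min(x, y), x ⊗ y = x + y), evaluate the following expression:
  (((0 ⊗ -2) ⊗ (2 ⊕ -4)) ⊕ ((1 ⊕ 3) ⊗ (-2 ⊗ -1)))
(((0 ⊗ -2) ⊗ (2 ⊕ -4)) ⊕ ((1 ⊕ 3) ⊗ (-2 ⊗ -1))) = -6

Expand innermost to outermost. Recall ⊕ takes the minimum of its arguments and ⊗ takes their sum. Working out the expression (((0 ⊗ -2) ⊗ (2 ⊕ -4)) ⊕ ((1 ⊕ 3) ⊗ (-2 ⊗ -1))) gives -6.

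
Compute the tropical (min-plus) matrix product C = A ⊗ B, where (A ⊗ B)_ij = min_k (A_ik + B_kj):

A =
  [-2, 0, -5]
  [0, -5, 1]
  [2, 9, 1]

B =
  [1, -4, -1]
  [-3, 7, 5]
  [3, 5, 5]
A ⊗ B =
  [-3, -6, -3]
  [-8, -4, -1]
  [3, -2, 1]

Apply the min-plus product entry-by-entry:
  C[0][0] = min over k of (A[0][0] + B[0][0] = -2 + 1 = -1, A[0][1] + B[1][0] = 0 + -3 = -3, A[0][2] + B[2][0] = -5 + 3 = -2) = -3 (attained at k = 1)
  C[0][1] = min over k of (A[0][0] + B[0][1] = -2 + -4 = -6, A[0][1] + B[1][1] = 0 + 7 = 7, A[0][2] + B[2][1] = -5 + 5 = 0) = -6 (attained at k = 0)
  C[0][2] = min over k of (A[0][0] + B[0][2] = -2 + -1 = -3, A[0][1] + B[1][2] = 0 + 5 = 5, A[0][2] + B[2][2] = -5 + 5 = 0) = -3 (attained at k = 0)
  C[1][0] = min over k of (A[1][0] + B[0][0] = 0 + 1 = 1, A[1][1] + B[1][0] = -5 + -3 = -8, A[1][2] + B[2][0] = 1 + 3 = 4) = -8 (attained at k = 1)
  C[1][1] = min over k of (A[1][0] + B[0][1] = 0 + -4 = -4, A[1][1] + B[1][1] = -5 + 7 = 2, A[1][2] + B[2][1] = 1 + 5 = 6) = -4 (attained at k = 0)
  C[1][2] = min over k of (A[1][0] + B[0][2] = 0 + -1 = -1, A[1][1] + B[1][2] = -5 + 5 = 0, A[1][2] + B[2][2] = 1 + 5 = 6) = -1 (attained at k = 0)
  C[2][0] = min over k of (A[2][0] + B[0][0] = 2 + 1 = 3, A[2][1] + B[1][0] = 9 + -3 = 6, A[2][2] + B[2][0] = 1 + 3 = 4) = 3 (attained at k = 0)
  C[2][1] = min over k of (A[2][0] + B[0][1] = 2 + -4 = -2, A[2][1] + B[1][1] = 9 + 7 = 16, A[2][2] + B[2][1] = 1 + 5 = 6) = -2 (attained at k = 0)
  C[2][2] = min over k of (A[2][0] + B[0][2] = 2 + -1 = 1, A[2][1] + B[1][2] = 9 + 5 = 14, A[2][2] + B[2][2] = 1 + 5 = 6) = 1 (attained at k = 0)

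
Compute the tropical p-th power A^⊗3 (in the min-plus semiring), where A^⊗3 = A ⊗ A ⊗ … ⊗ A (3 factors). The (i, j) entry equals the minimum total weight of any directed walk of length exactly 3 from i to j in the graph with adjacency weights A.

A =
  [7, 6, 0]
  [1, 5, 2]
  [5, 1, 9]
A^⊗3 =
  [2, 6, 3]
  [4, 2, 5]
  [7, 4, 2]

Each entry (A^⊗3)_ij equals the minimum over all length-3 walks i = v_0 → v_1 → … → v_3 = j of Σ_t A[v_t][v_{t+1}]. For example, for (i, j) = (0, 2) we minimise over 9 possible intermediate vertex sequences; the minimum is 3, attained along the walk 0 → 2 → 1 → 2.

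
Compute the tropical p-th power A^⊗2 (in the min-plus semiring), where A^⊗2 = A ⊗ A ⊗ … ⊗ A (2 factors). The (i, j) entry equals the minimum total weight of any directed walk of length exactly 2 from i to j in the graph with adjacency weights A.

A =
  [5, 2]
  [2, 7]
A^⊗2 =
  [4, 7]
  [7, 4]

Each entry (A^⊗2)_ij equals the minimum over all length-2 walks i = v_0 → v_1 → … → v_2 = j of Σ_t A[v_t][v_{t+1}]. For example, for (i, j) = (0, 1) we minimise over 2 possible intermediate vertex sequences; the minimum is 7, attained along the walk 0 → 0 → 1.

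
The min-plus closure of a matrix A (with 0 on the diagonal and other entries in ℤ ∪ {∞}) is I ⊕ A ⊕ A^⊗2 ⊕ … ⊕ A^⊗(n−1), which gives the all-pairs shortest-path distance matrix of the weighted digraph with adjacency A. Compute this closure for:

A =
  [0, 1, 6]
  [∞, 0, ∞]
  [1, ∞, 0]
Closure =
  [0, 1, 6]
  [∞, 0, ∞]
  [1, 2, 0]

This is the Floyd-Warshall all-pairs shortest-path computation. For each intermediate vertex k = 0, 1, …, 2, update dist[i][j] ← min(dist[i][j], dist[i][k] + dist[k][j]). The final matrix gives, for each (i, j), the minimum total weight of any directed path from i to j (possibly empty when i = j).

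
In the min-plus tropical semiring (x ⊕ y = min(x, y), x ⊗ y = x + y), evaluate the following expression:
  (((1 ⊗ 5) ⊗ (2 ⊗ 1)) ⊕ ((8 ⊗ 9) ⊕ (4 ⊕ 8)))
(((1 ⊗ 5) ⊗ (2 ⊗ 1)) ⊕ ((8 ⊗ 9) ⊕ (4 ⊕ 8))) = 4

Expand innermost to outermost. Recall ⊕ takes the minimum of its arguments and ⊗ takes their sum. Working out the expression (((1 ⊗ 5) ⊗ (2 ⊗ 1)) ⊕ ((8 ⊗ 9) ⊕ (4 ⊕ 8))) gives 4.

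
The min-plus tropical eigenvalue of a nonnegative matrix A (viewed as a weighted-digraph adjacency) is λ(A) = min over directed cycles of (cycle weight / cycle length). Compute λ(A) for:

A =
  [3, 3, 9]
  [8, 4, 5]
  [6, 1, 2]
λ(A) = 2

Enumerate directed cycles and compute their means (weight / length). Sample:
  cycle 0 → 0: weight = 3, length = 1, mean = 3/1 ≈ 3.000
  cycle 1 → 1: weight = 4, length = 1, mean = 4/1 ≈ 4.000
  cycle 2 → 2: weight = 2, length = 1, mean = 2/1 ≈ 2.000
  cycle 0 → 1 → 0: weight = 11, length = 2, mean = 11/2 ≈ 5.500
  cycle 0 → 2 → 0: weight = 15, length = 2, mean = 15/2 ≈ 7.500
  cycle 1 → 0 → 1: weight = 11, length = 2, mean = 11/2 ≈ 5.500
Minimum mean = 2.000, attained e.g. along the cycle 2 → 2 with weight 2 and length 1. So λ(A) = 2/1 = 2.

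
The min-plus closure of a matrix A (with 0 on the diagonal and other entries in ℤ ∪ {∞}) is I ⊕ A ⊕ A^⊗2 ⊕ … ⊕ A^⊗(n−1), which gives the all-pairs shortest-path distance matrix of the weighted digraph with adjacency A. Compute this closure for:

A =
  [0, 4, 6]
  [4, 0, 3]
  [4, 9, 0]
Closure =
  [0, 4, 6]
  [4, 0, 3]
  [4, 8, 0]

This is the Floyd-Warshall all-pairs shortest-path computation. For each intermediate vertex k = 0, 1, …, 2, update dist[i][j] ← min(dist[i][j], dist[i][k] + dist[k][j]). The final matrix gives, for each (i, j), the minimum total weight of any directed path from i to j (possibly empty when i = j).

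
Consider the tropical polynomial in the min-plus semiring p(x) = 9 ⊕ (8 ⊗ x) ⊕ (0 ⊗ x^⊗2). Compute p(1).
p(1) = 2

A tropical monomial a ⊗ x^⊗i evaluates to a + i · x. Evaluating each term at x = 1:
  Term 0 contributes 9 + 0 · 1 = 9
  Term 1 contributes 8 + 1 · 1 = 9
  Term 2 contributes 0 + 2 · 1 = 2
p(1) = ⊕ of these = min[9, 9, 2] = 2.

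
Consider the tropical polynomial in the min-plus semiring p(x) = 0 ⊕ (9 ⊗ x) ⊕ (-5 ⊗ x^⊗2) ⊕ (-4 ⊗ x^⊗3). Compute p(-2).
p(-2) = -10

A tropical monomial a ⊗ x^⊗i evaluates to a + i · x. Evaluating each term at x = -2:
  Term 0 contributes 0 + 0 · -2 = 0
  Term 1 contributes 9 + 1 · -2 = 7
  Term 2 contributes -5 + 2 · -2 = -9
  Term 3 contributes -4 + 3 · -2 = -10
p(-2) = ⊕ of these = min[0, 7, -9, -10] = -10.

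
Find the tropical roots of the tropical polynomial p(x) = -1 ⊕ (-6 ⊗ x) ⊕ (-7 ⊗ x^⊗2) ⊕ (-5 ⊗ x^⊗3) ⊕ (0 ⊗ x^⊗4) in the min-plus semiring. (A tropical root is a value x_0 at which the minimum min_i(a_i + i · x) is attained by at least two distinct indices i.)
Roots: {-5, -2, 1, 5}

Each tropical root is a break point of the lower envelope of the lines y = a_i + i · x (there are 5 lines, with slopes 0, 1, ..., 4). Only the lines that attain the minimum somewhere contribute to roots; other lines are dominated. Here the surviving (envelope) indices are i = 4, i = 3, i = 2, i = 1, i = 0.
Intersections between consecutive envelope lines give the roots: for adjacent envelope indices i < j the intersection is x = (a_i − a_j) / (j − i). Reading off the sorted break points: {-5, -2, 1, 5}.
Verification: at each break x_0, at least two indices attain the minimum of min_i(a_i + i · x_0).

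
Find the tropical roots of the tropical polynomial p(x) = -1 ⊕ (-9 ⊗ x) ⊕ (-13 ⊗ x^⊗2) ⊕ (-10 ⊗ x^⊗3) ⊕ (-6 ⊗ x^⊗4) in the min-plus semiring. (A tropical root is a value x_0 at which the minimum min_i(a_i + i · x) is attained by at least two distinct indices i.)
Roots: {-4, -3, 4, 8}

Each tropical root is a break point of the lower envelope of the lines y = a_i + i · x (there are 5 lines, with slopes 0, 1, ..., 4). Only the lines that attain the minimum somewhere contribute to roots; other lines are dominated. Here the surviving (envelope) indices are i = 4, i = 3, i = 2, i = 1, i = 0.
Intersections between consecutive envelope lines give the roots: for adjacent envelope indices i < j the intersection is x = (a_i − a_j) / (j − i). Reading off the sorted break points: {-4, -3, 4, 8}.
Verification: at each break x_0, at least two indices attain the minimum of min_i(a_i + i · x_0).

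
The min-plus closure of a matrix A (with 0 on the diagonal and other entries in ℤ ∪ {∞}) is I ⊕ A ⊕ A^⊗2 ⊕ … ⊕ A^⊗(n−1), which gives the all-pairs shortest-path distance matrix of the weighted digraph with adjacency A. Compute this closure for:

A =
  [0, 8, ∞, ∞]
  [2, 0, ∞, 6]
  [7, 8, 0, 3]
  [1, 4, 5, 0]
Closure =
  [0, 8, 19, 14]
  [2, 0, 11, 6]
  [4, 7, 0, 3]
  [1, 4, 5, 0]

This is the Floyd-Warshall all-pairs shortest-path computation. For each intermediate vertex k = 0, 1, …, 3, update dist[i][j] ← min(dist[i][j], dist[i][k] + dist[k][j]). The final matrix gives, for each (i, j), the minimum total weight of any directed path from i to j (possibly empty when i = j).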